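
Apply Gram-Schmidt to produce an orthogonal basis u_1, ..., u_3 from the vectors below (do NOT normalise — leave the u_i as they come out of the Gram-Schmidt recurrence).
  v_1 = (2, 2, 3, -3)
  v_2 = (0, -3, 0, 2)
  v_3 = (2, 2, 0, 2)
Orthogonal basis:
  u_1 = (2, 2, 3, -3)
  u_2 = (12/13, -27/13, 18/13, 8/13)
  u_3 = (192/97, 150/97, -3/97, 225/97)

Apply the Gram-Schmidt recurrence
  u_1 = v_1
  u_i = v_i − Σ_{j<i} ((v_i · u_j) / (u_j · u_j)) · u_j.

Step by step this gives:
  u_1 = (2, 2, 3, -3)
  u_2 = (12/13, -27/13, 18/13, 8/13)
  u_3 = (192/97, 150/97, -3/97, 225/97)

Orthogonality check:
  u_2 · u_1 = 0 (should be 0)
  u_3 · u_1 = 0 (should be 0)
  u_3 · u_2 = 0 (should be 0)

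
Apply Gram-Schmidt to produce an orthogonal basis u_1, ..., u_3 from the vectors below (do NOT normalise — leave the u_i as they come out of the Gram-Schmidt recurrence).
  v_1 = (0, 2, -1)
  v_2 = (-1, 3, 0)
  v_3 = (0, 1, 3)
Orthogonal basis:
  u_1 = (0, 2, -1)
  u_2 = (-1, 3/5, 6/5)
  u_3 = (3/2, 1/2, 1)

Apply the Gram-Schmidt recurrence
  u_1 = v_1
  u_i = v_i − Σ_{j<i} ((v_i · u_j) / (u_j · u_j)) · u_j.

Step by step this gives:
  u_1 = (0, 2, -1)
  u_2 = (-1, 3/5, 6/5)
  u_3 = (3/2, 1/2, 1)

Orthogonality check:
  u_2 · u_1 = 0 (should be 0)
  u_3 · u_1 = 0 (should be 0)
  u_3 · u_2 = 0 (should be 0)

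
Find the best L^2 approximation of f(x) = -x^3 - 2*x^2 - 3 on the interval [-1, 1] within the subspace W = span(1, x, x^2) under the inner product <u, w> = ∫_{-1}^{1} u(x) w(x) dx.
g(x) = -2*x^2 - 3*x/5 - 3

The best approximation g ∈ W is the orthogonal projection of f onto W. Writing g = a_0 + a_1 x + a_2 x^2, the coefficients solve the normal equations G · a = b where
  G_{ij} = <φ_i, φ_j> and b_i = <f, φ_i>, with φ_0 = 1, φ_1 = x, φ_2 = x^2.
G =
  [2, 0, 2/3]
  [0, 2/3, 0]
  [2/3, 0, 2/5],
b = (-22/3, -2/5, -14/5).
Solving gives a_0 = -3, a_1 = -3/5, a_2 = -2, so
  g(x) = -2*x^2 - 3*x/5 - 3.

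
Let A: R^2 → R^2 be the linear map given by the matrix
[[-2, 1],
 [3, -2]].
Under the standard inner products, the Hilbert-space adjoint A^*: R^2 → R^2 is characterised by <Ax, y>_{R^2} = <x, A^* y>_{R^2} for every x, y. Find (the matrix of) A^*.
A^* = A^T =
[[-2, 3],
 [1, -2]]

For real matrices with standard dot products, the defining identity <Ax, y> = <x, A^* y> gives (Ax)^T y = x^T (A^*) y, i.e. x^T A^T y = x^T (A^*) y. Since this holds for all x, y, we must have A^* = A^T. Therefore
A^* =
[[-2, 3],
 [1, -2]].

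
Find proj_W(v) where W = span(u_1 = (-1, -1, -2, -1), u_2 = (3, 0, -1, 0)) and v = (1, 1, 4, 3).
proj_W(v) = (71/69, 131/69, 94/23, 131/69)

Set up U = [u_1 | ... | u_2] ∈ R^(4×2). The projector onto W = col(U) is P = U (U^T U)^(-1) U^T.
Compute U^T U =
  [7, -1]
  [-1, 10],
and U^T v = (-13, -1).
Solve U^T U · c = U^T v for the coefficients: c = (-131/69, -20/69). The projection is proj_W(v) = U c.
Check: (v - proj_W(v)) · u_1 = 0  (should be 0).
Check: (v - proj_W(v)) · u_2 = 0  (should be 0).
Result: proj_W(v) = (71/69, 131/69, 94/23, 131/69).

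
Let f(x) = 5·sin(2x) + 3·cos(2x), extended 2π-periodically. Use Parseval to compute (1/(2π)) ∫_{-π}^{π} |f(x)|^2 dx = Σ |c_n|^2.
Σ |c_n|^2 = 17

Expand |f|^2 and use orthogonality of {sin(nx), cos(mx)} on [-π, π]:
  ∫_{-π}^{π} sin(nx)^2 dx = π, ∫ cos(mx)^2 dx = π, and cross terms integrate to 0.
So ∫_{-π}^{π} f(x)^2 dx = 5^2 · π + 3^2 · π = (25 + 9)π.
Divide by 2π: (25 + 9)/2 = 17.
By Parseval, this equals Σ |c_n|^2.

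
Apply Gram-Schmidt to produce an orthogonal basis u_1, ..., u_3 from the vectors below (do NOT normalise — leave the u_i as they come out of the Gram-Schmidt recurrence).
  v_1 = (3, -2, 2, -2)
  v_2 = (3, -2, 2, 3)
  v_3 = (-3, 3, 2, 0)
Orthogonal basis:
  u_1 = (3, -2, 2, -2)
  u_2 = (10/7, -20/21, 20/21, 85/21)
  u_3 = (-18/17, 29/17, 56/17, 0)

Apply the Gram-Schmidt recurrence
  u_1 = v_1
  u_i = v_i − Σ_{j<i} ((v_i · u_j) / (u_j · u_j)) · u_j.

Step by step this gives:
  u_1 = (3, -2, 2, -2)
  u_2 = (10/7, -20/21, 20/21, 85/21)
  u_3 = (-18/17, 29/17, 56/17, 0)

Orthogonality check:
  u_2 · u_1 = 0 (should be 0)
  u_3 · u_1 = 0 (should be 0)
  u_3 · u_2 = 0 (should be 0)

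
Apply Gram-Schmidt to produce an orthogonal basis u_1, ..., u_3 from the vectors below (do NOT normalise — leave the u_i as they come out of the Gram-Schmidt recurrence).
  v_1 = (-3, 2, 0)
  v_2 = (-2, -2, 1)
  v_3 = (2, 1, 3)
Orthogonal basis:
  u_1 = (-3, 2, 0)
  u_2 = (-20/13, -30/13, 1)
  u_3 = (74/113, 111/113, 370/113)

Apply the Gram-Schmidt recurrence
  u_1 = v_1
  u_i = v_i − Σ_{j<i} ((v_i · u_j) / (u_j · u_j)) · u_j.

Step by step this gives:
  u_1 = (-3, 2, 0)
  u_2 = (-20/13, -30/13, 1)
  u_3 = (74/113, 111/113, 370/113)

Orthogonality check:
  u_2 · u_1 = 0 (should be 0)
  u_3 · u_1 = 0 (should be 0)
  u_3 · u_2 = 0 (should be 0)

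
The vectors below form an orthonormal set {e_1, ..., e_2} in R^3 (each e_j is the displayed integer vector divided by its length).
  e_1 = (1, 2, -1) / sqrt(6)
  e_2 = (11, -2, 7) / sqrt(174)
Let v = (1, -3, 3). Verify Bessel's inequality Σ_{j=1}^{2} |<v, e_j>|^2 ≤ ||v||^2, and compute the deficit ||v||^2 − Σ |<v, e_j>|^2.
Σ |<v, e_j>|^2 = 550/29; ||v||^2 = 19; deficit = 1/29

Write each e_j = u_j / sqrt(<u_j, u_j>) where u_j is the displayed integer vector. Then <v, e_j> = <v, u_j> / sqrt(<u_j, u_j>), so |<v, e_j>|^2 = <v, u_j>^2 / <u_j, u_j>.
Coefficients: <v, e_1> = -8/sqrt(6), <v, e_2> = 38/sqrt(174).
Square and sum: Σ |<v, e_j>|^2 = 550/29.
Compute ||v||^2 = v·v = 19.
Deficit = 19 − 550/29 = 1/29 ≥ 0, confirming Bessel's inequality. (The deficit equals ||v − Σ <v,e_j> e_j||^2, the squared distance from v to span{e_j}.)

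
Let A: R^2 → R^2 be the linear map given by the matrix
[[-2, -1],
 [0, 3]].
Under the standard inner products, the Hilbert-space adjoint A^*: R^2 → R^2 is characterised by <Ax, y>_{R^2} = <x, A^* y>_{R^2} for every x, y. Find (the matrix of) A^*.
A^* = A^T =
[[-2, 0],
 [-1, 3]]

For real matrices with standard dot products, the defining identity <Ax, y> = <x, A^* y> gives (Ax)^T y = x^T (A^*) y, i.e. x^T A^T y = x^T (A^*) y. Since this holds for all x, y, we must have A^* = A^T. Therefore
A^* =
[[-2, 0],
 [-1, 3]].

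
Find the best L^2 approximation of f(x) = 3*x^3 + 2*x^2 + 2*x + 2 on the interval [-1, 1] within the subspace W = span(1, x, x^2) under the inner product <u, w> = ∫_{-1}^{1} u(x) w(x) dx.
g(x) = 2*x^2 + 19*x/5 + 2

The best approximation g ∈ W is the orthogonal projection of f onto W. Writing g = a_0 + a_1 x + a_2 x^2, the coefficients solve the normal equations G · a = b where
  G_{ij} = <φ_i, φ_j> and b_i = <f, φ_i>, with φ_0 = 1, φ_1 = x, φ_2 = x^2.
G =
  [2, 0, 2/3]
  [0, 2/3, 0]
  [2/3, 0, 2/5],
b = (16/3, 38/15, 32/15).
Solving gives a_0 = 2, a_1 = 19/5, a_2 = 2, so
  g(x) = 2*x^2 + 19*x/5 + 2.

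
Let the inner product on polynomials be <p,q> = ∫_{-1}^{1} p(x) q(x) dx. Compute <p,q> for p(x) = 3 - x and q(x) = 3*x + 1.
<p,q> = 4

Expand the product: p(x)·q(x) = -3*x^2 + 8*x + 3.
∫_{-1}^{1} of each monomial x^k gives [2/(k+1) if k even, 0 if k odd]. Integrating term-by-term (or equivalently evaluating the antiderivative F(x) = -x^3 + 4*x^2 + 3*x at the endpoints):
  F(1) − F(−1) = 6 − (2) = 4.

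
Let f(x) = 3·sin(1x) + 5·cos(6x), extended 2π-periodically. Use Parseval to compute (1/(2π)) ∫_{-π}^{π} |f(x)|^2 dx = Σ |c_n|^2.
Σ |c_n|^2 = 17

Expand |f|^2 and use orthogonality of {sin(nx), cos(mx)} on [-π, π]:
  ∫_{-π}^{π} sin(nx)^2 dx = π, ∫ cos(mx)^2 dx = π, and cross terms integrate to 0.
So ∫_{-π}^{π} f(x)^2 dx = 3^2 · π + 5^2 · π = (9 + 25)π.
Divide by 2π: (9 + 25)/2 = 17.
By Parseval, this equals Σ |c_n|^2.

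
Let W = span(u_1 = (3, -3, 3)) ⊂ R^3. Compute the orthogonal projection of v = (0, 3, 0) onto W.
proj_W(v) = (-1, 1, -1)

Set up U = [u_1 | ... | u_1] ∈ R^(3×1). The projector onto W = col(U) is P = U (U^T U)^(-1) U^T.
Compute U^T U =
  [27],
and U^T v = (-9).
Solve U^T U · c = U^T v for the coefficients: c = (-1/3). The projection is proj_W(v) = U c.
Check: (v - proj_W(v)) · u_1 = 0  (should be 0).
Result: proj_W(v) = (-1, 1, -1).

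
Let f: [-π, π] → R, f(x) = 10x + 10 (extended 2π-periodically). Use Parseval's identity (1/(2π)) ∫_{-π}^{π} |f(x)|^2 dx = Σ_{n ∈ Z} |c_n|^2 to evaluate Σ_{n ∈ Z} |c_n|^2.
Σ |c_n|^2 = 100π^2/3 + 100

Expand and integrate term by term over [-π, π]:
  ∫ (10x)^2 dx = 100·(2π^3/3); ∫ 2·10·(10)·x dx = 0 (odd integrand); ∫ 10^2 dx = 100·2π.
So (1/(2π)) ∫_{-π}^{π} (10x + 10)^2 dx = 100π^2/3 + 100 = 100π^2/3 + 100.
Parseval ⇒ Σ |c_n|^2 = 100π^2/3 + 100.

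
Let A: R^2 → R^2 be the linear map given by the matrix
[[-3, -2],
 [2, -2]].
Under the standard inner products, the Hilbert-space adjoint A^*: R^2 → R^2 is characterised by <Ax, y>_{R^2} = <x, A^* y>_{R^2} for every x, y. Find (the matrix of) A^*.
A^* = A^T =
[[-3, 2],
 [-2, -2]]

For real matrices with standard dot products, the defining identity <Ax, y> = <x, A^* y> gives (Ax)^T y = x^T (A^*) y, i.e. x^T A^T y = x^T (A^*) y. Since this holds for all x, y, we must have A^* = A^T. Therefore
A^* =
[[-3, 2],
 [-2, -2]].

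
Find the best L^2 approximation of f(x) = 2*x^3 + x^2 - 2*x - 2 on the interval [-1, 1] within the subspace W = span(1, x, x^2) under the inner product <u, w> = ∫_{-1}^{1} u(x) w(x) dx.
g(x) = x^2 - 4*x/5 - 2

The best approximation g ∈ W is the orthogonal projection of f onto W. Writing g = a_0 + a_1 x + a_2 x^2, the coefficients solve the normal equations G · a = b where
  G_{ij} = <φ_i, φ_j> and b_i = <f, φ_i>, with φ_0 = 1, φ_1 = x, φ_2 = x^2.
G =
  [2, 0, 2/3]
  [0, 2/3, 0]
  [2/3, 0, 2/5],
b = (-10/3, -8/15, -14/15).
Solving gives a_0 = -2, a_1 = -4/5, a_2 = 1, so
  g(x) = x^2 - 4*x/5 - 2.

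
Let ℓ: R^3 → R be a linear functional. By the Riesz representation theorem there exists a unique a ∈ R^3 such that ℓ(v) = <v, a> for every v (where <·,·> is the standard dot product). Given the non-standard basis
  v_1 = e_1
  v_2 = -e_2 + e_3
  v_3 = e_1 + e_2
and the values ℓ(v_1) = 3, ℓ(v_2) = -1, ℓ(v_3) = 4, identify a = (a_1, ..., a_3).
a = (3, 1, 0)

Write a = (a_1, ..., a_3) in the standard basis. For each basis vector v_i, ℓ(v_i) = <v_i, a> is a linear equation in the a_j's. Collect the n equations into a matrix system V a = ℓ, where row i of V is v_i (expressed in the standard basis). Since V is invertible (lower-triangular with 1s on the diagonal, up to permutation), solve by back-substitution:
  V =
[[1, 0, 0],
 [0, -1, 1],
 [1, 1, 0]]
  V a = (3, -1, 4)
Solving gives a = (3, 1, 0).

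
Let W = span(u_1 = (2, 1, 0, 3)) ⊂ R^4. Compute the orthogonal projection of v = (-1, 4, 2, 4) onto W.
proj_W(v) = (2, 1, 0, 3)

Set up U = [u_1 | ... | u_1] ∈ R^(4×1). The projector onto W = col(U) is P = U (U^T U)^(-1) U^T.
Compute U^T U =
  [14],
and U^T v = (14).
Solve U^T U · c = U^T v for the coefficients: c = (1). The projection is proj_W(v) = U c.
Check: (v - proj_W(v)) · u_1 = 0  (should be 0).
Result: proj_W(v) = (2, 1, 0, 3).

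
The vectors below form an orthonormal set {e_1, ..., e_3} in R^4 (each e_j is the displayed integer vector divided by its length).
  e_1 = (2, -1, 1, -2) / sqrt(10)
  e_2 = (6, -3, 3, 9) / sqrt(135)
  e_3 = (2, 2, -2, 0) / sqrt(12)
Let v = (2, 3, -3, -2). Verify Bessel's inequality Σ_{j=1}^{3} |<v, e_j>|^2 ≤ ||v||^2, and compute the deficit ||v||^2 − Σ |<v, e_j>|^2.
Σ |<v, e_j>|^2 = 26; ||v||^2 = 26; deficit = 0

Write each e_j = u_j / sqrt(<u_j, u_j>) where u_j is the displayed integer vector. Then <v, e_j> = <v, u_j> / sqrt(<u_j, u_j>), so |<v, e_j>|^2 = <v, u_j>^2 / <u_j, u_j>.
Coefficients: <v, e_1> = 2/sqrt(10), <v, e_2> = -24/sqrt(135), <v, e_3> = 16/sqrt(12).
Square and sum: Σ |<v, e_j>|^2 = 26.
Compute ||v||^2 = v·v = 26.
Deficit = 26 − 26 = 0 ≥ 0, confirming Bessel's inequality. (The deficit equals ||v − Σ <v,e_j> e_j||^2, the squared distance from v to span{e_j}.)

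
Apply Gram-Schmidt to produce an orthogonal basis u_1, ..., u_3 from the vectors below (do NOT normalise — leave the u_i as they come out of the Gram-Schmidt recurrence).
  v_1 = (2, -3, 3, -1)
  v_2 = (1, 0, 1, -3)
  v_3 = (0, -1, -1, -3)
Orthogonal basis:
  u_1 = (2, -3, 3, -1)
  u_2 = (7/23, 24/23, -1/23, -61/23)
  u_3 = (-14/27, -94/63, -256/189, -118/189)

Apply the Gram-Schmidt recurrence
  u_1 = v_1
  u_i = v_i − Σ_{j<i} ((v_i · u_j) / (u_j · u_j)) · u_j.

Step by step this gives:
  u_1 = (2, -3, 3, -1)
  u_2 = (7/23, 24/23, -1/23, -61/23)
  u_3 = (-14/27, -94/63, -256/189, -118/189)

Orthogonality check:
  u_2 · u_1 = 0 (should be 0)
  u_3 · u_1 = 0 (should be 0)
  u_3 · u_2 = 0 (should be 0)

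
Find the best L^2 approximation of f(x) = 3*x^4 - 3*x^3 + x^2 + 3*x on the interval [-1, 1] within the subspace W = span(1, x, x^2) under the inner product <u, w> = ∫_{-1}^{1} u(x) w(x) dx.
g(x) = 25*x^2/7 + 6*x/5 - 9/35

The best approximation g ∈ W is the orthogonal projection of f onto W. Writing g = a_0 + a_1 x + a_2 x^2, the coefficients solve the normal equations G · a = b where
  G_{ij} = <φ_i, φ_j> and b_i = <f, φ_i>, with φ_0 = 1, φ_1 = x, φ_2 = x^2.
G =
  [2, 0, 2/3]
  [0, 2/3, 0]
  [2/3, 0, 2/5],
b = (28/15, 4/5, 44/35).
Solving gives a_0 = -9/35, a_1 = 6/5, a_2 = 25/7, so
  g(x) = 25*x^2/7 + 6*x/5 - 9/35.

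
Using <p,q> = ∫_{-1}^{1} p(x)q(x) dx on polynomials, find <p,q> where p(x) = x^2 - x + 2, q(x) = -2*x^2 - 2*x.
<p,q> = -32/15

Expand the product: p(x)·q(x) = -2*x^4 - 2*x^2 - 4*x.
∫_{-1}^{1} of each monomial x^k gives [2/(k+1) if k even, 0 if k odd]. Integrating term-by-term (or equivalently evaluating the antiderivative F(x) = -2*x^5/5 - 2*x^3/3 - 2*x^2 at the endpoints):
  F(1) − F(−1) = -46/15 − (-14/15) = -32/15.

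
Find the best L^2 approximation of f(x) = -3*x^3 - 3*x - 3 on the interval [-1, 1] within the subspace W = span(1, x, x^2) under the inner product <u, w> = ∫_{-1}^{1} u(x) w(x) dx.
g(x) = -24*x/5 - 3

The best approximation g ∈ W is the orthogonal projection of f onto W. Writing g = a_0 + a_1 x + a_2 x^2, the coefficients solve the normal equations G · a = b where
  G_{ij} = <φ_i, φ_j> and b_i = <f, φ_i>, with φ_0 = 1, φ_1 = x, φ_2 = x^2.
G =
  [2, 0, 2/3]
  [0, 2/3, 0]
  [2/3, 0, 2/5],
b = (-6, -16/5, -2).
Solving gives a_0 = -3, a_1 = -24/5, a_2 = 0, so
  g(x) = -24*x/5 - 3.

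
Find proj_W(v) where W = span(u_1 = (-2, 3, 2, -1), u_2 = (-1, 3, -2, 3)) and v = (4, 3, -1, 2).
proj_W(v) = (-2/199, 375/398, -367/199, 859/398)

Set up U = [u_1 | ... | u_2] ∈ R^(4×2). The projector onto W = col(U) is P = U (U^T U)^(-1) U^T.
Compute U^T U =
  [18, 4]
  [4, 23],
and U^T v = (-3, 13).
Solve U^T U · c = U^T v for the coefficients: c = (-121/398, 123/199). The projection is proj_W(v) = U c.
Check: (v - proj_W(v)) · u_1 = 0  (should be 0).
Check: (v - proj_W(v)) · u_2 = 0  (should be 0).
Result: proj_W(v) = (-2/199, 375/398, -367/199, 859/398).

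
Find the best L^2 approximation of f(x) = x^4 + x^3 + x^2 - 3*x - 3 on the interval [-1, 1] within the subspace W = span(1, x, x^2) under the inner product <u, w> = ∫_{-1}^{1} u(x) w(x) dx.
g(x) = 13*x^2/7 - 12*x/5 - 108/35

The best approximation g ∈ W is the orthogonal projection of f onto W. Writing g = a_0 + a_1 x + a_2 x^2, the coefficients solve the normal equations G · a = b where
  G_{ij} = <φ_i, φ_j> and b_i = <f, φ_i>, with φ_0 = 1, φ_1 = x, φ_2 = x^2.
G =
  [2, 0, 2/3]
  [0, 2/3, 0]
  [2/3, 0, 2/5],
b = (-74/15, -8/5, -46/35).
Solving gives a_0 = -108/35, a_1 = -12/5, a_2 = 13/7, so
  g(x) = 13*x^2/7 - 12*x/5 - 108/35.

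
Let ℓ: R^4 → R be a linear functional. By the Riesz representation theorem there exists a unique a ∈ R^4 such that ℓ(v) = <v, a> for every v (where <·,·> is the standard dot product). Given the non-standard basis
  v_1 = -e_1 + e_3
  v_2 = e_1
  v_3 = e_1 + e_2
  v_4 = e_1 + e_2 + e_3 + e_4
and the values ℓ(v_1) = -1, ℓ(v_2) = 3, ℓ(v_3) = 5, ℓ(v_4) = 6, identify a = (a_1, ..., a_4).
a = (3, 2, 2, -1)

Write a = (a_1, ..., a_4) in the standard basis. For each basis vector v_i, ℓ(v_i) = <v_i, a> is a linear equation in the a_j's. Collect the n equations into a matrix system V a = ℓ, where row i of V is v_i (expressed in the standard basis). Since V is invertible (lower-triangular with 1s on the diagonal, up to permutation), solve by back-substitution:
  V =
[[-1, 0, 1, 0],
 [1, 0, 0, 0],
 [1, 1, 0, 0],
 [1, 1, 1, 1]]
  V a = (-1, 3, 5, 6)
Solving gives a = (3, 2, 2, -1).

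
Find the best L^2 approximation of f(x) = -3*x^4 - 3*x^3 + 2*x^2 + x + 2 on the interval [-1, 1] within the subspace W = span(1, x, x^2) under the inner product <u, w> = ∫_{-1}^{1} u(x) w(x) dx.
g(x) = -4*x^2/7 - 4*x/5 + 79/35

The best approximation g ∈ W is the orthogonal projection of f onto W. Writing g = a_0 + a_1 x + a_2 x^2, the coefficients solve the normal equations G · a = b where
  G_{ij} = <φ_i, φ_j> and b_i = <f, φ_i>, with φ_0 = 1, φ_1 = x, φ_2 = x^2.
G =
  [2, 0, 2/3]
  [0, 2/3, 0]
  [2/3, 0, 2/5],
b = (62/15, -8/15, 134/105).
Solving gives a_0 = 79/35, a_1 = -4/5, a_2 = -4/7, so
  g(x) = -4*x^2/7 - 4*x/5 + 79/35.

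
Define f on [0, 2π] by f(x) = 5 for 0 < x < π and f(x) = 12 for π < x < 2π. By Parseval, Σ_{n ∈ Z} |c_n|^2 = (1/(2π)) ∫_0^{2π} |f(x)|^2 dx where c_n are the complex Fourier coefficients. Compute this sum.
Σ |c_n|^2 = 169/2

Parseval equates the L^2 energy of f (normalised by 1/(2π)) with the ℓ^2 sum of its Fourier coefficients: (1/(2π)) ∫_0^{2π} |f|^2 = Σ |c_n|^2.
Compute the left side: (1/(2π)) [∫_0^π 5^2 dx + ∫_π^{2π} 12^2 dx] = (1/(2π)) · (25π + 144π) = (25 + 144)/2 = 169/2.
So Σ_{n ∈ Z} |c_n|^2 = 169/2.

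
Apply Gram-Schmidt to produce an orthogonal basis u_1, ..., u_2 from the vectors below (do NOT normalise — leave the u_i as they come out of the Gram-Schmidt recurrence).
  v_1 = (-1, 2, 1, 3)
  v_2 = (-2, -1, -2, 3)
Orthogonal basis:
  u_1 = (-1, 2, 1, 3)
  u_2 = (-23/15, -29/15, -37/15, 8/5)

Apply the Gram-Schmidt recurrence
  u_1 = v_1
  u_i = v_i − Σ_{j<i} ((v_i · u_j) / (u_j · u_j)) · u_j.

Step by step this gives:
  u_1 = (-1, 2, 1, 3)
  u_2 = (-23/15, -29/15, -37/15, 8/5)

Orthogonality check:
  u_2 · u_1 = 0 (should be 0)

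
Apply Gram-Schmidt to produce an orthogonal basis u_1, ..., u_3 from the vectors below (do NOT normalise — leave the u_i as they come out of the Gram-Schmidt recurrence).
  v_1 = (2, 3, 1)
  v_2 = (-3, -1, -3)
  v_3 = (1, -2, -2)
Orthogonal basis:
  u_1 = (2, 3, 1)
  u_2 = (-9/7, 11/7, -15/7)
  u_3 = (112/61, -42/61, -98/61)

Apply the Gram-Schmidt recurrence
  u_1 = v_1
  u_i = v_i − Σ_{j<i} ((v_i · u_j) / (u_j · u_j)) · u_j.

Step by step this gives:
  u_1 = (2, 3, 1)
  u_2 = (-9/7, 11/7, -15/7)
  u_3 = (112/61, -42/61, -98/61)

Orthogonality check:
  u_2 · u_1 = 0 (should be 0)
  u_3 · u_1 = 0 (should be 0)
  u_3 · u_2 = 0 (should be 0)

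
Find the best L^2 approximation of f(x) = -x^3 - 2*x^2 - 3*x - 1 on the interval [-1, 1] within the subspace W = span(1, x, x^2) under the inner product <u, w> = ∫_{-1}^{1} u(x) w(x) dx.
g(x) = -2*x^2 - 18*x/5 - 1

The best approximation g ∈ W is the orthogonal projection of f onto W. Writing g = a_0 + a_1 x + a_2 x^2, the coefficients solve the normal equations G · a = b where
  G_{ij} = <φ_i, φ_j> and b_i = <f, φ_i>, with φ_0 = 1, φ_1 = x, φ_2 = x^2.
G =
  [2, 0, 2/3]
  [0, 2/3, 0]
  [2/3, 0, 2/5],
b = (-10/3, -12/5, -22/15).
Solving gives a_0 = -1, a_1 = -18/5, a_2 = -2, so
  g(x) = -2*x^2 - 18*x/5 - 1.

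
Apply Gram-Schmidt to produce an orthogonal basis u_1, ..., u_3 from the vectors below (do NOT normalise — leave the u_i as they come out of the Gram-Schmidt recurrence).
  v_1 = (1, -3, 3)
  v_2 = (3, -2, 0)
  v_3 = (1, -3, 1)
Orthogonal basis:
  u_1 = (1, -3, 3)
  u_2 = (48/19, -11/19, -27/19)
  u_3 = (-42/83, -63/83, -49/83)

Apply the Gram-Schmidt recurrence
  u_1 = v_1
  u_i = v_i − Σ_{j<i} ((v_i · u_j) / (u_j · u_j)) · u_j.

Step by step this gives:
  u_1 = (1, -3, 3)
  u_2 = (48/19, -11/19, -27/19)
  u_3 = (-42/83, -63/83, -49/83)

Orthogonality check:
  u_2 · u_1 = 0 (should be 0)
  u_3 · u_1 = 0 (should be 0)
  u_3 · u_2 = 0 (should be 0)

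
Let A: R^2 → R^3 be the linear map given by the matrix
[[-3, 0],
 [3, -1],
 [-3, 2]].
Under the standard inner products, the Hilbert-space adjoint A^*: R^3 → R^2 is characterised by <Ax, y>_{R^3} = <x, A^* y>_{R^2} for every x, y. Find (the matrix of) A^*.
A^* = A^T =
[[-3, 3, -3],
 [0, -1, 2]]

For real matrices with standard dot products, the defining identity <Ax, y> = <x, A^* y> gives (Ax)^T y = x^T (A^*) y, i.e. x^T A^T y = x^T (A^*) y. Since this holds for all x, y, we must have A^* = A^T. Therefore
A^* =
[[-3, 3, -3],
 [0, -1, 2]].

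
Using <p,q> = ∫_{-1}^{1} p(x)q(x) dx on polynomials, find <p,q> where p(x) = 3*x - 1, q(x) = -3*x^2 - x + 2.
<p,q> = -4

Expand the product: p(x)·q(x) = -9*x^3 + 7*x - 2.
∫_{-1}^{1} of each monomial x^k gives [2/(k+1) if k even, 0 if k odd]. Integrating term-by-term (or equivalently evaluating the antiderivative F(x) = -9*x^4/4 + 7*x^2/2 - 2*x at the endpoints):
  F(1) − F(−1) = -3/4 − (13/4) = -4.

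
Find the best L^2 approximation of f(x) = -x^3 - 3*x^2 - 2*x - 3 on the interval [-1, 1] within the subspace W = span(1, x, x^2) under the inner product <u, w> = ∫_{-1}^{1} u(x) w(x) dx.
g(x) = -3*x^2 - 13*x/5 - 3

The best approximation g ∈ W is the orthogonal projection of f onto W. Writing g = a_0 + a_1 x + a_2 x^2, the coefficients solve the normal equations G · a = b where
  G_{ij} = <φ_i, φ_j> and b_i = <f, φ_i>, with φ_0 = 1, φ_1 = x, φ_2 = x^2.
G =
  [2, 0, 2/3]
  [0, 2/3, 0]
  [2/3, 0, 2/5],
b = (-8, -26/15, -16/5).
Solving gives a_0 = -3, a_1 = -13/5, a_2 = -3, so
  g(x) = -3*x^2 - 13*x/5 - 3.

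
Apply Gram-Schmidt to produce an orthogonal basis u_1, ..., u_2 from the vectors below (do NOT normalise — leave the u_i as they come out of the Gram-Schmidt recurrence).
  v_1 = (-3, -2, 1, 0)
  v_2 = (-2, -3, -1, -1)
Orthogonal basis:
  u_1 = (-3, -2, 1, 0)
  u_2 = (5/14, -10/7, -25/14, -1)

Apply the Gram-Schmidt recurrence
  u_1 = v_1
  u_i = v_i − Σ_{j<i} ((v_i · u_j) / (u_j · u_j)) · u_j.

Step by step this gives:
  u_1 = (-3, -2, 1, 0)
  u_2 = (5/14, -10/7, -25/14, -1)

Orthogonality check:
  u_2 · u_1 = 0 (should be 0)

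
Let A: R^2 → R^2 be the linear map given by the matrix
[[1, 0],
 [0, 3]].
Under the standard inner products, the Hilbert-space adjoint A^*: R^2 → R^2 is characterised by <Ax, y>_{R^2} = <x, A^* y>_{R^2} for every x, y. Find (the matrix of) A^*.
A^* = A^T =
[[1, 0],
 [0, 3]]

For real matrices with standard dot products, the defining identity <Ax, y> = <x, A^* y> gives (Ax)^T y = x^T (A^*) y, i.e. x^T A^T y = x^T (A^*) y. Since this holds for all x, y, we must have A^* = A^T. Therefore
A^* =
[[1, 0],
 [0, 3]].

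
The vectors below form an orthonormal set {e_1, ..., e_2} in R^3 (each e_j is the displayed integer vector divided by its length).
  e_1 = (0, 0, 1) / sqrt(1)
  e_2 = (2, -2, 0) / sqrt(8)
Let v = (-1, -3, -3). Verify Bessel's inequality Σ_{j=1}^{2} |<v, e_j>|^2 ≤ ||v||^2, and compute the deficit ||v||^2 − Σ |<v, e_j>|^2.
Σ |<v, e_j>|^2 = 11; ||v||^2 = 19; deficit = 8

Write each e_j = u_j / sqrt(<u_j, u_j>) where u_j is the displayed integer vector. Then <v, e_j> = <v, u_j> / sqrt(<u_j, u_j>), so |<v, e_j>|^2 = <v, u_j>^2 / <u_j, u_j>.
Coefficients: <v, e_1> = -3/sqrt(1), <v, e_2> = 4/sqrt(8).
Square and sum: Σ |<v, e_j>|^2 = 11.
Compute ||v||^2 = v·v = 19.
Deficit = 19 − 11 = 8 ≥ 0, confirming Bessel's inequality. (The deficit equals ||v − Σ <v,e_j> e_j||^2, the squared distance from v to span{e_j}.)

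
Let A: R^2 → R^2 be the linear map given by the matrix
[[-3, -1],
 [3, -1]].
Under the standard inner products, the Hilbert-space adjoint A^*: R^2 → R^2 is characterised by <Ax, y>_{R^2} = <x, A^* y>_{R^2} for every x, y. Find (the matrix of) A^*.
A^* = A^T =
[[-3, 3],
 [-1, -1]]

For real matrices with standard dot products, the defining identity <Ax, y> = <x, A^* y> gives (Ax)^T y = x^T (A^*) y, i.e. x^T A^T y = x^T (A^*) y. Since this holds for all x, y, we must have A^* = A^T. Therefore
A^* =
[[-3, 3],
 [-1, -1]].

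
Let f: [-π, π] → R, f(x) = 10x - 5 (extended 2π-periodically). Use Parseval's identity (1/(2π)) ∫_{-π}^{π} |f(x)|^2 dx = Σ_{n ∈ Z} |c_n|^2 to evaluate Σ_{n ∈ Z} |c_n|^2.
Σ |c_n|^2 = 100π^2/3 + 25

Expand and integrate term by term over [-π, π]:
  ∫ (10x)^2 dx = 100·(2π^3/3); ∫ 2·10·(-5)·x dx = 0 (odd integrand); ∫ (-5)^2 dx = 25·2π.
So (1/(2π)) ∫_{-π}^{π} (10x - 5)^2 dx = 100π^2/3 + 25 = 100π^2/3 + 25.
Parseval ⇒ Σ |c_n|^2 = 100π^2/3 + 25.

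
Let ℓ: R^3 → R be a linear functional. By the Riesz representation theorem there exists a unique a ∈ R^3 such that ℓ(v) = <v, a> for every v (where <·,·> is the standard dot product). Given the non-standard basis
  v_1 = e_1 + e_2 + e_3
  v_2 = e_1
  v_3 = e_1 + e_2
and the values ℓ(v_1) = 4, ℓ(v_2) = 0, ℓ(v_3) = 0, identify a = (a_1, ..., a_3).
a = (0, 0, 4)

Write a = (a_1, ..., a_3) in the standard basis. For each basis vector v_i, ℓ(v_i) = <v_i, a> is a linear equation in the a_j's. Collect the n equations into a matrix system V a = ℓ, where row i of V is v_i (expressed in the standard basis). Since V is invertible (lower-triangular with 1s on the diagonal, up to permutation), solve by back-substitution:
  V =
[[1, 1, 1],
 [1, 0, 0],
 [1, 1, 0]]
  V a = (4, 0, 0)
Solving gives a = (0, 0, 4).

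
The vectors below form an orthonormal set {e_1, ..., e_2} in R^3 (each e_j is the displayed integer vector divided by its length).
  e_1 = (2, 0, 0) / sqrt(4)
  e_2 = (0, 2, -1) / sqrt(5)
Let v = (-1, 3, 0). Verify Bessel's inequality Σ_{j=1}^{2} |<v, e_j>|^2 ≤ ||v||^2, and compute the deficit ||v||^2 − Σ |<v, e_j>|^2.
Σ |<v, e_j>|^2 = 41/5; ||v||^2 = 10; deficit = 9/5

Write each e_j = u_j / sqrt(<u_j, u_j>) where u_j is the displayed integer vector. Then <v, e_j> = <v, u_j> / sqrt(<u_j, u_j>), so |<v, e_j>|^2 = <v, u_j>^2 / <u_j, u_j>.
Coefficients: <v, e_1> = -2/sqrt(4), <v, e_2> = 6/sqrt(5).
Square and sum: Σ |<v, e_j>|^2 = 41/5.
Compute ||v||^2 = v·v = 10.
Deficit = 10 − 41/5 = 9/5 ≥ 0, confirming Bessel's inequality. (The deficit equals ||v − Σ <v,e_j> e_j||^2, the squared distance from v to span{e_j}.)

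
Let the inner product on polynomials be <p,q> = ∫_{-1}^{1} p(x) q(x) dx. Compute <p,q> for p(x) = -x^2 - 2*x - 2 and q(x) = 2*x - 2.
<p,q> = 20/3

Expand the product: p(x)·q(x) = -2*x^3 - 2*x^2 + 4.
∫_{-1}^{1} of each monomial x^k gives [2/(k+1) if k even, 0 if k odd]. Integrating term-by-term (or equivalently evaluating the antiderivative F(x) = -x^4/2 - 2*x^3/3 + 4*x at the endpoints):
  F(1) − F(−1) = 17/6 − (-23/6) = 20/3.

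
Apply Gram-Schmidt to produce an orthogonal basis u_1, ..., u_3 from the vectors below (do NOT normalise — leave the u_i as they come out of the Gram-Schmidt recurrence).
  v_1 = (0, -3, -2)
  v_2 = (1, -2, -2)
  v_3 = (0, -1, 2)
Orthogonal basis:
  u_1 = (0, -3, -2)
  u_2 = (1, 4/13, -6/13)
  u_3 = (16/17, -16/17, 24/17)

Apply the Gram-Schmidt recurrence
  u_1 = v_1
  u_i = v_i − Σ_{j<i} ((v_i · u_j) / (u_j · u_j)) · u_j.

Step by step this gives:
  u_1 = (0, -3, -2)
  u_2 = (1, 4/13, -6/13)
  u_3 = (16/17, -16/17, 24/17)

Orthogonality check:
  u_2 · u_1 = 0 (should be 0)
  u_3 · u_1 = 0 (should be 0)
  u_3 · u_2 = 0 (should be 0)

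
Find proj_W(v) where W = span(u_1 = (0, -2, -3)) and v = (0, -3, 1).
proj_W(v) = (0, -6/13, -9/13)

Set up U = [u_1 | ... | u_1] ∈ R^(3×1). The projector onto W = col(U) is P = U (U^T U)^(-1) U^T.
Compute U^T U =
  [13],
and U^T v = (3).
Solve U^T U · c = U^T v for the coefficients: c = (3/13). The projection is proj_W(v) = U c.
Check: (v - proj_W(v)) · u_1 = 0  (should be 0).
Result: proj_W(v) = (0, -6/13, -9/13).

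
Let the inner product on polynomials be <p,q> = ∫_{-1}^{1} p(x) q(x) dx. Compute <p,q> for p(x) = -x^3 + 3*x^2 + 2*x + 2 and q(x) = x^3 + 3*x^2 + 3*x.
<p,q> = 382/35

Expand the product: p(x)·q(x) = -x^6 + 8*x^4 + 17*x^3 + 12*x^2 + 6*x.
∫_{-1}^{1} of each monomial x^k gives [2/(k+1) if k even, 0 if k odd]. Integrating term-by-term (or equivalently evaluating the antiderivative F(x) = -x^7/7 + 8*x^5/5 + 17*x^4/4 + 4*x^3 + 3*x^2 at the endpoints):
  F(1) − F(−1) = 1779/140 − (251/140) = 382/35.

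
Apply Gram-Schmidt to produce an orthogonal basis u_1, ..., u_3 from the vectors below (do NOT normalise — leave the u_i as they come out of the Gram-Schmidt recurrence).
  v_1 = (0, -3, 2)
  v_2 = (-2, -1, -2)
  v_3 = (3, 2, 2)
Orthogonal basis:
  u_1 = (0, -3, 2)
  u_2 = (-2, -16/13, -24/13)
  u_3 = (8/29, -4/29, -6/29)

Apply the Gram-Schmidt recurrence
  u_1 = v_1
  u_i = v_i − Σ_{j<i} ((v_i · u_j) / (u_j · u_j)) · u_j.

Step by step this gives:
  u_1 = (0, -3, 2)
  u_2 = (-2, -16/13, -24/13)
  u_3 = (8/29, -4/29, -6/29)

Orthogonality check:
  u_2 · u_1 = 0 (should be 0)
  u_3 · u_1 = 0 (should be 0)
  u_3 · u_2 = 0 (should be 0)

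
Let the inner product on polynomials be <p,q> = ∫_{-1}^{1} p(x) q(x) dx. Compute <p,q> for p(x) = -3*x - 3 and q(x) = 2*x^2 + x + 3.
<p,q> = -24

Expand the product: p(x)·q(x) = -6*x^3 - 9*x^2 - 12*x - 9.
∫_{-1}^{1} of each monomial x^k gives [2/(k+1) if k even, 0 if k odd]. Integrating term-by-term (or equivalently evaluating the antiderivative F(x) = -3*x^4/2 - 3*x^3 - 6*x^2 - 9*x at the endpoints):
  F(1) − F(−1) = -39/2 − (9/2) = -24.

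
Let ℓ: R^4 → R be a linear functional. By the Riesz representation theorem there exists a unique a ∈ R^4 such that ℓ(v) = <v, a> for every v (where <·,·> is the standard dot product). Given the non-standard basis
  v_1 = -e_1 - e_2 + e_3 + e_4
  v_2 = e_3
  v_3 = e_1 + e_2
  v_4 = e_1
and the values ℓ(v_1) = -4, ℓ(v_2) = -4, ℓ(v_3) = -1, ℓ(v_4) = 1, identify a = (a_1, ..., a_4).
a = (1, -2, -4, -1)

Write a = (a_1, ..., a_4) in the standard basis. For each basis vector v_i, ℓ(v_i) = <v_i, a> is a linear equation in the a_j's. Collect the n equations into a matrix system V a = ℓ, where row i of V is v_i (expressed in the standard basis). Since V is invertible (lower-triangular with 1s on the diagonal, up to permutation), solve by back-substitution:
  V =
[[-1, -1, 1, 1],
 [0, 0, 1, 0],
 [1, 1, 0, 0],
 [1, 0, 0, 0]]
  V a = (-4, -4, -1, 1)
Solving gives a = (1, -2, -4, -1).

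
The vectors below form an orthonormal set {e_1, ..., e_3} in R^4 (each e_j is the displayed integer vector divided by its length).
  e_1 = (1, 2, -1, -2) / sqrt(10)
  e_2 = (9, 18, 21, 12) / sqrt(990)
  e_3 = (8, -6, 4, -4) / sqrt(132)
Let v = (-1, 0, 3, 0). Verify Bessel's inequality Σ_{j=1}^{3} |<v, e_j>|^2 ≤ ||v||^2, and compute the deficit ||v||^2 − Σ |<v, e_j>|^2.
Σ |<v, e_j>|^2 = 14/3; ||v||^2 = 10; deficit = 16/3

Write each e_j = u_j / sqrt(<u_j, u_j>) where u_j is the displayed integer vector. Then <v, e_j> = <v, u_j> / sqrt(<u_j, u_j>), so |<v, e_j>|^2 = <v, u_j>^2 / <u_j, u_j>.
Coefficients: <v, e_1> = -4/sqrt(10), <v, e_2> = 54/sqrt(990), <v, e_3> = 4/sqrt(132).
Square and sum: Σ |<v, e_j>|^2 = 14/3.
Compute ||v||^2 = v·v = 10.
Deficit = 10 − 14/3 = 16/3 ≥ 0, confirming Bessel's inequality. (The deficit equals ||v − Σ <v,e_j> e_j||^2, the squared distance from v to span{e_j}.)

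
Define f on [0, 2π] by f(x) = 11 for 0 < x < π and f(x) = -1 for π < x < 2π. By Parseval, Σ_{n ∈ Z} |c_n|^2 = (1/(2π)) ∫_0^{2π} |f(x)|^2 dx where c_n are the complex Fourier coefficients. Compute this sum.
Σ |c_n|^2 = 61

Parseval equates the L^2 energy of f (normalised by 1/(2π)) with the ℓ^2 sum of its Fourier coefficients: (1/(2π)) ∫_0^{2π} |f|^2 = Σ |c_n|^2.
Compute the left side: (1/(2π)) [∫_0^π 11^2 dx + ∫_π^{2π} (-1)^2 dx] = (1/(2π)) · (121π + 1π) = (121 + 1)/2 = 61.
So Σ_{n ∈ Z} |c_n|^2 = 61.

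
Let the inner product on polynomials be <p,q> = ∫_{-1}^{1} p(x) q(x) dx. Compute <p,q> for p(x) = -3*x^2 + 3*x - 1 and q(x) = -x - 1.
<p,q> = 2

Expand the product: p(x)·q(x) = 3*x^3 - 2*x + 1.
∫_{-1}^{1} of each monomial x^k gives [2/(k+1) if k even, 0 if k odd]. Integrating term-by-term (or equivalently evaluating the antiderivative F(x) = 3*x^4/4 - x^2 + x at the endpoints):
  F(1) − F(−1) = 3/4 − (-5/4) = 2.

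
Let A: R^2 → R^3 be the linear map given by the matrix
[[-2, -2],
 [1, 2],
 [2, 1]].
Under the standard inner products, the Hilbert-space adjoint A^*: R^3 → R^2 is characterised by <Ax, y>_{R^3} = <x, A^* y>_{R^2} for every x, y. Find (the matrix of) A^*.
A^* = A^T =
[[-2, 1, 2],
 [-2, 2, 1]]

For real matrices with standard dot products, the defining identity <Ax, y> = <x, A^* y> gives (Ax)^T y = x^T (A^*) y, i.e. x^T A^T y = x^T (A^*) y. Since this holds for all x, y, we must have A^* = A^T. Therefore
A^* =
[[-2, 1, 2],
 [-2, 2, 1]].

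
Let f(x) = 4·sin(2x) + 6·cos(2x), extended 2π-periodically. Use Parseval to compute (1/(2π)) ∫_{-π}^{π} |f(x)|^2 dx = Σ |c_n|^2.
Σ |c_n|^2 = 26

Expand |f|^2 and use orthogonality of {sin(nx), cos(mx)} on [-π, π]:
  ∫_{-π}^{π} sin(nx)^2 dx = π, ∫ cos(mx)^2 dx = π, and cross terms integrate to 0.
So ∫_{-π}^{π} f(x)^2 dx = 4^2 · π + 6^2 · π = (16 + 36)π.
Divide by 2π: (16 + 36)/2 = 26.
By Parseval, this equals Σ |c_n|^2.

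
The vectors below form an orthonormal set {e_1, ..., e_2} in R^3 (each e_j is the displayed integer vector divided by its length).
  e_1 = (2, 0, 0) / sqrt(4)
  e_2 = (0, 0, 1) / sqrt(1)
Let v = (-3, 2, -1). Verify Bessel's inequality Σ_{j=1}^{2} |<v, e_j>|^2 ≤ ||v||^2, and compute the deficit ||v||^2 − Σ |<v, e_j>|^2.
Σ |<v, e_j>|^2 = 10; ||v||^2 = 14; deficit = 4

Write each e_j = u_j / sqrt(<u_j, u_j>) where u_j is the displayed integer vector. Then <v, e_j> = <v, u_j> / sqrt(<u_j, u_j>), so |<v, e_j>|^2 = <v, u_j>^2 / <u_j, u_j>.
Coefficients: <v, e_1> = -6/sqrt(4), <v, e_2> = -1/sqrt(1).
Square and sum: Σ |<v, e_j>|^2 = 10.
Compute ||v||^2 = v·v = 14.
Deficit = 14 − 10 = 4 ≥ 0, confirming Bessel's inequality. (The deficit equals ||v − Σ <v,e_j> e_j||^2, the squared distance from v to span{e_j}.)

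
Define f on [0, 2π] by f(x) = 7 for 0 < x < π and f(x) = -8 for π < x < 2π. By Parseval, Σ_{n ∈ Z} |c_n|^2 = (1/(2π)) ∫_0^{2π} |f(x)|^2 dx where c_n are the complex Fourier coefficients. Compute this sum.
Σ |c_n|^2 = 113/2

Parseval equates the L^2 energy of f (normalised by 1/(2π)) with the ℓ^2 sum of its Fourier coefficients: (1/(2π)) ∫_0^{2π} |f|^2 = Σ |c_n|^2.
Compute the left side: (1/(2π)) [∫_0^π 7^2 dx + ∫_π^{2π} (-8)^2 dx] = (1/(2π)) · (49π + 64π) = (49 + 64)/2 = 113/2.
So Σ_{n ∈ Z} |c_n|^2 = 113/2.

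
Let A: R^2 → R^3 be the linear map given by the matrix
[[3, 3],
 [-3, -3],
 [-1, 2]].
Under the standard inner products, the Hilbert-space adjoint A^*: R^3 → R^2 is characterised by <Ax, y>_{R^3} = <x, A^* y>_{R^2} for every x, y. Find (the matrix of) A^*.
A^* = A^T =
[[3, -3, -1],
 [3, -3, 2]]

For real matrices with standard dot products, the defining identity <Ax, y> = <x, A^* y> gives (Ax)^T y = x^T (A^*) y, i.e. x^T A^T y = x^T (A^*) y. Since this holds for all x, y, we must have A^* = A^T. Therefore
A^* =
[[3, -3, -1],
 [3, -3, 2]].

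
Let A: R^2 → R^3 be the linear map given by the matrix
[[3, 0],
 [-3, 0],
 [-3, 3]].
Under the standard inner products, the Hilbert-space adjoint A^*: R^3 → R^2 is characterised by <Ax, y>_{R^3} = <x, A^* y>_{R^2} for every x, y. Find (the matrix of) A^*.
A^* = A^T =
[[3, -3, -3],
 [0, 0, 3]]

For real matrices with standard dot products, the defining identity <Ax, y> = <x, A^* y> gives (Ax)^T y = x^T (A^*) y, i.e. x^T A^T y = x^T (A^*) y. Since this holds for all x, y, we must have A^* = A^T. Therefore
A^* =
[[3, -3, -3],
 [0, 0, 3]].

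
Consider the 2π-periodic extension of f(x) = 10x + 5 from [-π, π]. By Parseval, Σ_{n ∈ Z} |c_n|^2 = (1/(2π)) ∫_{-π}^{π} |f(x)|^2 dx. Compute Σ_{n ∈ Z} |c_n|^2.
Σ |c_n|^2 = 100π^2/3 + 25

Expand and integrate term by term over [-π, π]:
  ∫ (10x)^2 dx = 100·(2π^3/3); ∫ 2·10·(5)·x dx = 0 (odd integrand); ∫ 5^2 dx = 25·2π.
So (1/(2π)) ∫_{-π}^{π} (10x + 5)^2 dx = 100π^2/3 + 25 = 100π^2/3 + 25.
Parseval ⇒ Σ |c_n|^2 = 100π^2/3 + 25.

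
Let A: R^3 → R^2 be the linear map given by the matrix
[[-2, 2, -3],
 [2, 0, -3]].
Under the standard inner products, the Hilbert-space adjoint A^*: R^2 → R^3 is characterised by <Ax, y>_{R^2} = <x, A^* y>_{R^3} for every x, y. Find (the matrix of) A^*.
A^* = A^T =
[[-2, 2],
 [2, 0],
 [-3, -3]]

For real matrices with standard dot products, the defining identity <Ax, y> = <x, A^* y> gives (Ax)^T y = x^T (A^*) y, i.e. x^T A^T y = x^T (A^*) y. Since this holds for all x, y, we must have A^* = A^T. Therefore
A^* =
[[-2, 2],
 [2, 0],
 [-3, -3]].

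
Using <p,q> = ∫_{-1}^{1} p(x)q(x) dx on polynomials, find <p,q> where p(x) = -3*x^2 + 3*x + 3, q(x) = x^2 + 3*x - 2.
<p,q> = -6/5

Expand the product: p(x)·q(x) = -3*x^4 - 6*x^3 + 18*x^2 + 3*x - 6.
∫_{-1}^{1} of each monomial x^k gives [2/(k+1) if k even, 0 if k odd]. Integrating term-by-term (or equivalently evaluating the antiderivative F(x) = -3*x^5/5 - 3*x^4/2 + 6*x^3 + 3*x^2/2 - 6*x at the endpoints):
  F(1) − F(−1) = -3/5 − (3/5) = -6/5.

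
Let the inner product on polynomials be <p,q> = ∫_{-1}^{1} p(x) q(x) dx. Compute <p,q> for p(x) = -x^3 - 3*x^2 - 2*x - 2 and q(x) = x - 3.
<p,q> = 244/15

Expand the product: p(x)·q(x) = -x^4 + 7*x^2 + 4*x + 6.
∫_{-1}^{1} of each monomial x^k gives [2/(k+1) if k even, 0 if k odd]. Integrating term-by-term (or equivalently evaluating the antiderivative F(x) = -x^5/5 + 7*x^3/3 + 2*x^2 + 6*x at the endpoints):
  F(1) − F(−1) = 152/15 − (-92/15) = 244/15.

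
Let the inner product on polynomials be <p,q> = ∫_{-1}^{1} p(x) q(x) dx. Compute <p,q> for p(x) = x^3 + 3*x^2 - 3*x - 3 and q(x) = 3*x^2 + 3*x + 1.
<p,q> = -56/5

Expand the product: p(x)·q(x) = 3*x^5 + 12*x^4 + x^3 - 15*x^2 - 12*x - 3.
∫_{-1}^{1} of each monomial x^k gives [2/(k+1) if k even, 0 if k odd]. Integrating term-by-term (or equivalently evaluating the antiderivative F(x) = x^6/2 + 12*x^5/5 + x^4/4 - 5*x^3 - 6*x^2 - 3*x at the endpoints):
  F(1) − F(−1) = -217/20 − (7/20) = -56/5.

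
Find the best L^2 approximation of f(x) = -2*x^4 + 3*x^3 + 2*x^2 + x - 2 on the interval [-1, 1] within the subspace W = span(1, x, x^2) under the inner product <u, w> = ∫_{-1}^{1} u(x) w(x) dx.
g(x) = 2*x^2/7 + 14*x/5 - 64/35

The best approximation g ∈ W is the orthogonal projection of f onto W. Writing g = a_0 + a_1 x + a_2 x^2, the coefficients solve the normal equations G · a = b where
  G_{ij} = <φ_i, φ_j> and b_i = <f, φ_i>, with φ_0 = 1, φ_1 = x, φ_2 = x^2.
G =
  [2, 0, 2/3]
  [0, 2/3, 0]
  [2/3, 0, 2/5],
b = (-52/15, 28/15, -116/105).
Solving gives a_0 = -64/35, a_1 = 14/5, a_2 = 2/7, so
  g(x) = 2*x^2/7 + 14*x/5 - 64/35.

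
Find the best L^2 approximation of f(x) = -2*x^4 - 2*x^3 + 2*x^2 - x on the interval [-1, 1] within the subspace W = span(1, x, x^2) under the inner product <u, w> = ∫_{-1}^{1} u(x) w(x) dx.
g(x) = 2*x^2/7 - 11*x/5 + 6/35

The best approximation g ∈ W is the orthogonal projection of f onto W. Writing g = a_0 + a_1 x + a_2 x^2, the coefficients solve the normal equations G · a = b where
  G_{ij} = <φ_i, φ_j> and b_i = <f, φ_i>, with φ_0 = 1, φ_1 = x, φ_2 = x^2.
G =
  [2, 0, 2/3]
  [0, 2/3, 0]
  [2/3, 0, 2/5],
b = (8/15, -22/15, 8/35).
Solving gives a_0 = 6/35, a_1 = -11/5, a_2 = 2/7, so
  g(x) = 2*x^2/7 - 11*x/5 + 6/35.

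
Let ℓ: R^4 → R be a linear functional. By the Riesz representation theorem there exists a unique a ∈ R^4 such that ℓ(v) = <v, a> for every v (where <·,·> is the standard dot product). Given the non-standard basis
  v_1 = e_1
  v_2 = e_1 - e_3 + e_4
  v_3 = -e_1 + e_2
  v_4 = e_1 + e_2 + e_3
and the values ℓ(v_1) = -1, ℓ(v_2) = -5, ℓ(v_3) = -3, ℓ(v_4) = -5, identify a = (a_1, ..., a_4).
a = (-1, -4, 0, -4)

Write a = (a_1, ..., a_4) in the standard basis. For each basis vector v_i, ℓ(v_i) = <v_i, a> is a linear equation in the a_j's. Collect the n equations into a matrix system V a = ℓ, where row i of V is v_i (expressed in the standard basis). Since V is invertible (lower-triangular with 1s on the diagonal, up to permutation), solve by back-substitution:
  V =
[[1, 0, 0, 0],
 [1, 0, -1, 1],
 [-1, 1, 0, 0],
 [1, 1, 1, 0]]
  V a = (-1, -5, -3, -5)
Solving gives a = (-1, -4, 0, -4).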